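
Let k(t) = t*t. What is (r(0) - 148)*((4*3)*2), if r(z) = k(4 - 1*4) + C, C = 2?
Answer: -3504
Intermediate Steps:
k(t) = t²
r(z) = 2 (r(z) = (4 - 1*4)² + 2 = (4 - 4)² + 2 = 0² + 2 = 0 + 2 = 2)
(r(0) - 148)*((4*3)*2) = (2 - 148)*((4*3)*2) = -1752*2 = -146*24 = -3504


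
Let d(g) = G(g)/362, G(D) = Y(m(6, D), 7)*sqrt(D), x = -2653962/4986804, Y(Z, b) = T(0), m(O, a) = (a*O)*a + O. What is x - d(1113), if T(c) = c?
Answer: -442327/831134 ≈ -0.53220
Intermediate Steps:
m(O, a) = O + O*a**2 (m(O, a) = (O*a)*a + O = O*a**2 + O = O + O*a**2)
Y(Z, b) = 0
x = -442327/831134 (x = -2653962*1/4986804 = -442327/831134 ≈ -0.53220)
G(D) = 0 (G(D) = 0*sqrt(D) = 0)
d(g) = 0 (d(g) = 0/362 = 0*(1/362) = 0)
x - d(1113) = -442327/831134 - 1*0 = -442327/831134 + 0 = -442327/831134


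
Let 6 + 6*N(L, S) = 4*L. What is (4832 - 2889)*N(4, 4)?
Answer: 9715/3 ≈ 3238.3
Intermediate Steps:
N(L, S) = -1 + 2*L/3 (N(L, S) = -1 + (4*L)/6 = -1 + 2*L/3)
(4832 - 2889)*N(4, 4) = (4832 - 2889)*(-1 + (⅔)*4) = 1943*(-1 + 8/3) = 1943*(5/3) = 9715/3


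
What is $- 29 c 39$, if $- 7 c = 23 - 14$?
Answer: $\frac{10179}{7} \approx 1454.1$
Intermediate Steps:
$c = - \frac{9}{7}$ ($c = - \frac{23 - 14}{7} = \left(- \frac{1}{7}\right) 9 = - \frac{9}{7} \approx -1.2857$)
$- 29 c 39 = \left(-29\right) \left(- \frac{9}{7}\right) 39 = \frac{261}{7} \cdot 39 = \frac{10179}{7}$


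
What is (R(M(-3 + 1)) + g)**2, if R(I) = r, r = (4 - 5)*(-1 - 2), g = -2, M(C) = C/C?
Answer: 1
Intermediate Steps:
M(C) = 1
r = 3 (r = -1*(-3) = 3)
R(I) = 3
(R(M(-3 + 1)) + g)**2 = (3 - 2)**2 = 1**2 = 1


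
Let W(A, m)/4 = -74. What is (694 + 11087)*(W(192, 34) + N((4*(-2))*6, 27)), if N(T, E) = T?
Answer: -4052664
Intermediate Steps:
W(A, m) = -296 (W(A, m) = 4*(-74) = -296)
(694 + 11087)*(W(192, 34) + N((4*(-2))*6, 27)) = (694 + 11087)*(-296 + (4*(-2))*6) = 11781*(-296 - 8*6) = 11781*(-296 - 48) = 11781*(-344) = -4052664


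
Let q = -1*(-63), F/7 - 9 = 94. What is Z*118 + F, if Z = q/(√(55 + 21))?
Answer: 721 + 3717*√19/19 ≈ 1573.7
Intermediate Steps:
F = 721 (F = 63 + 7*94 = 63 + 658 = 721)
q = 63
Z = 63*√19/38 (Z = 63/(√(55 + 21)) = 63/(√76) = 63/((2*√19)) = 63*(√19/38) = 63*√19/38 ≈ 7.2266)
Z*118 + F = (63*√19/38)*118 + 721 = 3717*√19/19 + 721 = 721 + 3717*√19/19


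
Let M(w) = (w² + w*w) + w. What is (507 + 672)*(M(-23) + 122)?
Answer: 1364103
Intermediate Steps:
M(w) = w + 2*w² (M(w) = (w² + w²) + w = 2*w² + w = w + 2*w²)
(507 + 672)*(M(-23) + 122) = (507 + 672)*(-23*(1 + 2*(-23)) + 122) = 1179*(-23*(1 - 46) + 122) = 1179*(-23*(-45) + 122) = 1179*(1035 + 122) = 1179*1157 = 1364103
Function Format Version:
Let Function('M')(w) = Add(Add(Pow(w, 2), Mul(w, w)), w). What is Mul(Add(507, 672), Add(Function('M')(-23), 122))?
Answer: 1364103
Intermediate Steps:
Function('M')(w) = Add(w, Mul(2, Pow(w, 2))) (Function('M')(w) = Add(Add(Pow(w, 2), Pow(w, 2)), w) = Add(Mul(2, Pow(w, 2)), w) = Add(w, Mul(2, Pow(w, 2))))
Mul(Add(507, 672), Add(Function('M')(-23), 122)) = Mul(Add(507, 672), Add(Mul(-23, Add(1, Mul(2, -23))), 122)) = Mul(1179, Add(Mul(-23, Add(1, -46)), 122)) = Mul(1179, Add(Mul(-23, -45), 122)) = Mul(1179, Add(1035, 122)) = Mul(1179, 1157) = 1364103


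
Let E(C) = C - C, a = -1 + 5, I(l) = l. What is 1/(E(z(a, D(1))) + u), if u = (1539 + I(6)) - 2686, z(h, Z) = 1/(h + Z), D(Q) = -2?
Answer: -1/1141 ≈ -0.00087642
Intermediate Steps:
a = 4
z(h, Z) = 1/(Z + h)
E(C) = 0
u = -1141 (u = (1539 + 6) - 2686 = 1545 - 2686 = -1141)
1/(E(z(a, D(1))) + u) = 1/(0 - 1141) = 1/(-1141) = -1/1141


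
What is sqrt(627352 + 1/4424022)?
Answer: sqrt(1364279437254552710)/1474674 ≈ 792.06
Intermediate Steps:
sqrt(627352 + 1/4424022) = sqrt(2775419049745/4424022) = sqrt(1364279437254552710)/1474674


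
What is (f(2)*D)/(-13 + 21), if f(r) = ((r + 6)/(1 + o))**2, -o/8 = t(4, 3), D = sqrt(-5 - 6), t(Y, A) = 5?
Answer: 8*I*sqrt(11)/1521 ≈ 0.017444*I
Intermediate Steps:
D = I*sqrt(11) (D = sqrt(-11) = I*sqrt(11) ≈ 3.3166*I)
o = -40 (o = -8*5 = -40)
f(r) = (-2/13 - r/39)**2 (f(r) = ((r + 6)/(1 - 40))**2 = ((6 + r)/(-39))**2 = ((6 + r)*(-1/39))**2 = (-2/13 - r/39)**2)
(f(2)*D)/(-13 + 21) = (((6 + 2)**2/1521)*(I*sqrt(11)))/(-13 + 21) = (((1/1521)*8**2)*(I*sqrt(11)))/8 = (((1/1521)*64)*(I*sqrt(11)))*(1/8) = (64*(I*sqrt(11))/1521)*(1/8) = (64*I*sqrt(11)/1521)*(1/8) = 8*I*sqrt(11)/1521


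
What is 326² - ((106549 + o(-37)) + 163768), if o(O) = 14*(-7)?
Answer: -163943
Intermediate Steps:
o(O) = -98
326² - ((106549 + o(-37)) + 163768) = 326² - ((106549 - 98) + 163768) = 106276 - (106451 + 163768) = 106276 - 1*270219 = 106276 - 270219 = -163943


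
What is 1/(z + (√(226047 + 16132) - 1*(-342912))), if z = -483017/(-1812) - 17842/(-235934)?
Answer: 15680420585877141381156/5381174366039442889341847657 - 45691714748489616*√242179/5381174366039442889341847657 ≈ 2.9098e-6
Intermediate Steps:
z = 56996231291/213756204 (z = -483017*(-1/1812) - 17842*(-1/235934) = 483017/1812 + 8921/117967 = 56996231291/213756204 ≈ 266.64)
1/(z + (√(226047 + 16132) - 1*(-342912))) = 1/(56996231291/213756204 + (√(226047 + 16132) - 1*(-342912))) = 1/(56996231291/213756204 + (√242179 + 342912)) = 1/(56996231291/213756204 + (342912 + √242179)) = 1/(73356563657339/213756204 + √242179)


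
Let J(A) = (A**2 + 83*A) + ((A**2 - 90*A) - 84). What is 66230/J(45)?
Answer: 66230/3651 ≈ 18.140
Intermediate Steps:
J(A) = -84 - 7*A + 2*A**2 (J(A) = (A**2 + 83*A) + (-84 + A**2 - 90*A) = -84 - 7*A + 2*A**2)
66230/J(45) = 66230/(-84 - 7*45 + 2*45**2) = 66230/(-84 - 315 + 2*2025) = 66230/(-84 - 315 + 4050) = 66230/3651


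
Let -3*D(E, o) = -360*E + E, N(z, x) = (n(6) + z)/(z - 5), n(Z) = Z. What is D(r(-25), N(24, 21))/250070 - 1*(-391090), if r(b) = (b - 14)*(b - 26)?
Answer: 5752947901/14710 ≈ 3.9109e+5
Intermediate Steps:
r(b) = (-26 + b)*(-14 + b) (r(b) = (-14 + b)*(-26 + b) = (-26 + b)*(-14 + b))
N(z, x) = (6 + z)/(-5 + z) (N(z, x) = (6 + z)/(z - 5) = (6 + z)/(-5 + z))
D(E, o) = 359*E/3 (D(E, o) = -(-360*E + E)/3 = -(-359)*E/3 = 359*E/3)
D(r(-25), N(24, 21))/250070 - 1*(-391090) = (359*(364 + (-25)² - 40*(-25))/3)/250070 - 1*(-391090) = (359*(364 + 625 + 1000)/3)*(1/250070) + 391090 = ((359/3)*1989)*(1/250070) + 391090 = 238017*(1/250070) + 391090 = 14001/14710 + 391090 = 5752947901/14710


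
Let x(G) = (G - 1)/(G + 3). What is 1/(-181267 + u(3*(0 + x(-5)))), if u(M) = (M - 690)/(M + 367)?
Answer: -376/68157073 ≈ -5.5167e-6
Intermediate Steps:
x(G) = (-1 + G)/(3 + G)
u(M) = (-690 + M)/(367 + M)
1/(-181267 + u(3*(0 + x(-5)))) = 1/(-181267 + (-690 + 3*(0 + (-1 - 5)/(3 - 5)))/(367 + 3*(0 + (-1 - 5)/(3 - 5)))) = 1/(-181267 + (-690 + 3*(0 - 6/(-2)))/(367 + 3*(0 - 6/(-2)))) = 1/(-181267 + (-690 + 3*(0 - ½*(-6)))/(367 + 3*(0 - ½*(-6)))) = 1/(-181267 + (-690 + 3*(0 + 3))/(367 + 3*(0 + 3))) = 1/(-181267 + (-690 + 3*3)/(367 + 3*3)) = 1/(-181267 + (-690 + 9)/(367 + 9)) = 1/(-181267 - 681/376) = 1/(-68157073/376) = -376/68157073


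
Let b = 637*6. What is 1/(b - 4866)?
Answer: -1/1044 ≈ -0.00095785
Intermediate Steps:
b = 3822
1/(b - 4866) = 1/(3822 - 4866) = 1/(-1044) = -1/1044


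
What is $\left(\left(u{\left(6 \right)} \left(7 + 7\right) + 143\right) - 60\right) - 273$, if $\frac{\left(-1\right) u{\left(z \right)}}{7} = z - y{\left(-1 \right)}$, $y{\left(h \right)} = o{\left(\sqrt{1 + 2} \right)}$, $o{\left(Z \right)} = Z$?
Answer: $-778 + 98 \sqrt{3} \approx -608.26$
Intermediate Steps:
$y{\left(h \right)} = \sqrt{3}$ ($y{\left(h \right)} = \sqrt{1 + 2} = \sqrt{3}$)
$u{\left(z \right)} = - 7 z + 7 \sqrt{3}$ ($u{\left(z \right)} = - 7 \left(z - \sqrt{3}\right) = - 7 z + 7 \sqrt{3}$)
$\left(\left(u{\left(6 \right)} \left(7 + 7\right) + 143\right) - 60\right) - 273 = \left(\left(\left(\left(-7\right) 6 + 7 \sqrt{3}\right) \left(7 + 7\right) + 143\right) - 60\right) - 273 = \left(\left(\left(-42 + 7 \sqrt{3}\right) 14 + 143\right) - 60\right) - 273 = \left(\left(\left(-588 + 98 \sqrt{3}\right) + 143\right) - 60\right) - 273 = \left(\left(-445 + 98 \sqrt{3}\right) - 60\right) - 273 = \left(-505 + 98 \sqrt{3}\right) - 273 = -778 + 98 \sqrt{3}$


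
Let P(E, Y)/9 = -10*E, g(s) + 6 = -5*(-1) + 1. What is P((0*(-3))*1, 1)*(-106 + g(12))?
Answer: 0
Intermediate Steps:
g(s) = 0 (g(s) = -6 + (-5*(-1) + 1) = -6 + (5 + 1) = -6 + 6 = 0)
P(E, Y) = -90*E (P(E, Y) = 9*(-10*E) = -90*E)
P((0*(-3))*1, 1)*(-106 + g(12)) = (-90*0*(-3))*(-106 + 0) = -0*(-106) = -90*0*(-106) = 0*(-106) = 0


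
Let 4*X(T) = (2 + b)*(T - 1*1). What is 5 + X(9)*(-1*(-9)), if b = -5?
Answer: -49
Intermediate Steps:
X(T) = ¾ - 3*T/4 (X(T) = ((2 - 5)*(T - 1*1))/4 = (-3*(T - 1))/4 = (-3*(-1 + T))/4 = (3 - 3*T)/4 = ¾ - 3*T/4)
5 + X(9)*(-1*(-9)) = 5 + (¾ - ¾*9)*(-1*(-9)) = 5 + (¾ - 27/4)*9 = 5 - 6*9 = 5 - 54 = -49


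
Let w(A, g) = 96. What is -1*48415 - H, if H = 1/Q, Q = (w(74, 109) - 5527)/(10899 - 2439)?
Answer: -262933405/5431 ≈ -48413.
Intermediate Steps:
Q = -5431/8460 (Q = (96 - 5527)/(10899 - 2439) = -5431/8460 ≈ -0.64196)
H = -8460/5431 (H = 1/(-5431/8460) = -8460/5431 ≈ -1.5577)
-1*48415 - H = -1*48415 - 1*(-8460/5431) = -48415 + 8460/5431 = -262933405/5431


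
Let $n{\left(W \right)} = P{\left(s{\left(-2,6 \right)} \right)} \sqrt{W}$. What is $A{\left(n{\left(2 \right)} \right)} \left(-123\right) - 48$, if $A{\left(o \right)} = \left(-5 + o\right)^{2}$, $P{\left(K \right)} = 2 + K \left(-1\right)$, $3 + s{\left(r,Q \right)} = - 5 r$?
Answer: $-9273 - 6150 \sqrt{2} \approx -17970.0$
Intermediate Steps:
$s{\left(r,Q \right)} = -3 - 5 r$
$P{\left(K \right)} = 2 - K$
$n{\left(W \right)} = - 5 \sqrt{W}$ ($n{\left(W \right)} = \left(2 - \left(-3 - -10\right)\right) \sqrt{W} = \left(2 - \left(-3 + 10\right)\right) \sqrt{W} = \left(2 - 7\right) \sqrt{W} = - 5 \sqrt{W}$)
$A{\left(n{\left(2 \right)} \right)} \left(-123\right) - 48 = \left(-5 - 5 \sqrt{2}\right)^{2} \left(-123\right) - 48 = - 123 \left(-5 - 5 \sqrt{2}\right)^{2} - 48 = -48 - 123 \left(-5 - 5 \sqrt{2}\right)^{2}$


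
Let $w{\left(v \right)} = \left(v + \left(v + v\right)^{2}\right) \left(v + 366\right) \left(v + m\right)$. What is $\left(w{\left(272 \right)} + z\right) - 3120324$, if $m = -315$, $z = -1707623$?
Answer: $-8130998219$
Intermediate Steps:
$w{\left(v \right)} = \left(-315 + v\right) \left(366 + v\right) \left(v + 4 v^{2}\right)$ ($w{\left(v \right)} = \left(v + \left(v + v\right)^{2}\right) \left(v + 366\right) \left(v - 315\right) = \left(v + \left(2 v\right)^{2}\right) \left(366 + v\right) \left(-315 + v\right) = \left(v + 4 v^{2}\right) \left(366 + v\right) \left(-315 + v\right) = \left(366 + v\right) \left(v + 4 v^{2}\right) \left(-315 + v\right) = \left(-315 + v\right) \left(366 + v\right) \left(v + 4 v^{2}\right)$)
$\left(w{\left(272 \right)} + z\right) - 3120324 = \left(272 \left(-115290 - 125421648 + 4 \cdot 272^{3} + 205 \cdot 272^{2}\right) - 1707623\right) - 3120324 = \left(272 \left(-115290 - 125421648 + 4 \cdot 20123648 + 205 \cdot 73984\right) - 1707623\right) - 3120324 = \left(272 \left(-115290 - 125421648 + 80494592 + 15166720\right) - 1707623\right) - 3120324 = \left(272 \left(-29875626\right) - 1707623\right) - 3120324 = \left(-8126170272 - 1707623\right) - 3120324 = -8127877895 - 3120324 = -8130998219$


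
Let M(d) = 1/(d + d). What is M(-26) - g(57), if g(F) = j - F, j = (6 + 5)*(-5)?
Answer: 5823/52 ≈ 111.98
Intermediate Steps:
j = -55 (j = 11*(-5) = -55)
M(d) = 1/(2*d)
g(F) = -55 - F
M(-26) - g(57) = (1/2)/(-26) - (-55 - 1*57) = (1/2)*(-1/26) - (-55 - 57) = -1/52 - 1*(-112) = -1/52 + 112 = 5823/52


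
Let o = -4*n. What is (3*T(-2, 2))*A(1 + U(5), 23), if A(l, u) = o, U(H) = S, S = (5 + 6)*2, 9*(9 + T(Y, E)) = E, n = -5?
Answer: -1580/3 ≈ -526.67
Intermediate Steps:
T(Y, E) = -9 + E/9
S = 22 (S = 11*2 = 22)
U(H) = 22
o = 20 (o = -4*(-5) = 20)
A(l, u) = 20
(3*T(-2, 2))*A(1 + U(5), 23) = (3*(-9 + (⅑)*2))*20 = (3*(-9 + 2/9))*20 = (3*(-79/9))*20 = -79/3*20 = -1580/3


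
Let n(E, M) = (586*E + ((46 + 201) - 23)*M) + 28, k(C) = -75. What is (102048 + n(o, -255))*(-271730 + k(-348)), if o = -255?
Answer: 28396555570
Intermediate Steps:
n(E, M) = 28 + 224*M + 586*E (n(E, M) = (586*E + (247 - 23)*M) + 28 = (586*E + 224*M) + 28 = (224*M + 586*E) + 28 = 28 + 224*M + 586*E)
(102048 + n(o, -255))*(-271730 + k(-348)) = (102048 + (28 + 224*(-255) + 586*(-255)))*(-271730 - 75) = (102048 + (28 - 57120 - 149430))*(-271805) = (102048 - 206522)*(-271805) = -104474*(-271805) = 28396555570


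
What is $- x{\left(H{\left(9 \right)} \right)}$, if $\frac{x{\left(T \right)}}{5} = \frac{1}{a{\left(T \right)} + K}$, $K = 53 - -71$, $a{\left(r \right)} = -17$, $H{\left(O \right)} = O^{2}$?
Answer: $- \frac{5}{107} \approx -0.046729$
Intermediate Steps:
$K = 124$ ($K = 53 + 71 = 124$)
$x{\left(T \right)} = \frac{5}{107}$ ($x{\left(T \right)} = \frac{5}{-17 + 124} = \frac{5}{107}$)
$- x{\left(H{\left(9 \right)} \right)} = \left(-1\right) \frac{5}{107} = - \frac{5}{107}$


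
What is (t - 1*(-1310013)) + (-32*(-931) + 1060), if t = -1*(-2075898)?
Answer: 3416763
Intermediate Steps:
t = 2075898
(t - 1*(-1310013)) + (-32*(-931) + 1060) = (2075898 - 1*(-1310013)) + (-32*(-931) + 1060) = (2075898 + 1310013) + (29792 + 1060) = 3385911 + 30852 = 3416763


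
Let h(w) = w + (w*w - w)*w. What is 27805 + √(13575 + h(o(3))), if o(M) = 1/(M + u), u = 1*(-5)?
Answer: 27805 + 31*√226/4 ≈ 27922.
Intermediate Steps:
u = -5
o(M) = 1/(-5 + M) (o(M) = 1/(M - 5) = 1/(-5 + M))
h(w) = w + w*(w² - w) (h(w) = w + (w² - w)*w = w + w*(w² - w))
27805 + √(13575 + h(o(3))) = 27805 + √(13575 + (1 + (1/(-5 + 3))² - 1/(-5 + 3))/(-5 + 3)) = 27805 + √(13575 + (1 + (1/(-2))² - 1/(-2))/(-2)) = 27805 + √(13575 - (1 + (-½)² - 1*(-½))/2) = 27805 + √(13575 - (1 + ¼ + ½)/2) = 27805 + √(13575 - ½*7/4) = 27805 + √(13575 - 7/8) = 27805 + √(108593/8) = 27805 + 31*√226/4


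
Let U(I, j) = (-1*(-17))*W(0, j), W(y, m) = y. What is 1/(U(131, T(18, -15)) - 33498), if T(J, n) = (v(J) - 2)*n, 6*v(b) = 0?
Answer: -1/33498 ≈ -2.9853e-5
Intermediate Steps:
v(b) = 0 (v(b) = (⅙)*0 = 0)
T(J, n) = -2*n (T(J, n) = (0 - 2)*n = -2*n)
U(I, j) = 0 (U(I, j) = -1*(-17)*0 = 17*0 = 0)
1/(U(131, T(18, -15)) - 33498) = 1/(0 - 33498) = 1/(-33498) = -1/33498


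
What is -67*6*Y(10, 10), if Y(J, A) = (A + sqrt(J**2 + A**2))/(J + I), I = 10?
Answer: -201 - 201*sqrt(2) ≈ -485.26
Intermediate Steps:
Y(J, A) = (A + sqrt(A**2 + J**2))/(10 + J) (Y(J, A) = (A + sqrt(J**2 + A**2))/(J + 10) = (A + sqrt(A**2 + J**2))/(10 + J))
-67*6*Y(10, 10) = -67*6*(10 + sqrt(10**2 + 10**2))/(10 + 10) = -402*(10 + sqrt(100 + 100))/20 = -402*(10 + sqrt(200))/20 = -402*(10 + 10*sqrt(2))/20 = -402*(1/2 + sqrt(2)/2) = -(201 + 201*sqrt(2)) = -201 - 201*sqrt(2)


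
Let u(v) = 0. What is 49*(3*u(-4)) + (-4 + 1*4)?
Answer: 0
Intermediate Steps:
49*(3*u(-4)) + (-4 + 1*4) = 49*(3*0) + (-4 + 1*4) = 49*0 + (-4 + 4) = 0 + 0 = 0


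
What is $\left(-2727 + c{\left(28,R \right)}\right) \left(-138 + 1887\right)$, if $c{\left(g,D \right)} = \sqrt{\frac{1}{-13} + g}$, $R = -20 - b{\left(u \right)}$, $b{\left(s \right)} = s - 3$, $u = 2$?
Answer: $-4769523 + \frac{19239 \sqrt{39}}{13} \approx -4.7603 \cdot 10^{6}$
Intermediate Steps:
$b{\left(s \right)} = -3 + s$
$R = -19$ ($R = -20 - \left(-3 + 2\right) = -20 - -1 = -20 + 1 = -19$)
$c{\left(g,D \right)} = \sqrt{- \frac{1}{13} + g}$
$\left(-2727 + c{\left(28,R \right)}\right) \left(-138 + 1887\right) = \left(-2727 + \frac{\sqrt{-13 + 169 \cdot 28}}{13}\right) \left(-138 + 1887\right) = \left(-2727 + \frac{\sqrt{-13 + 4732}}{13}\right) 1749 = \left(-2727 + \frac{\sqrt{4719}}{13}\right) 1749 = \left(-2727 + \frac{11 \sqrt{39}}{13}\right) 1749 = -4769523 + \frac{19239 \sqrt{39}}{13}$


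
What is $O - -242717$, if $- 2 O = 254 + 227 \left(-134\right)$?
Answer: $257799$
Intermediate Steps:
$O = 15082$ ($O = - \frac{254 + 227 \left(-134\right)}{2} = - \frac{254 - 30418}{2} = \left(- \frac{1}{2}\right) \left(-30164\right) = 15082$)
$O - -242717 = 15082 - -242717 = 15082 + 242717 = 257799$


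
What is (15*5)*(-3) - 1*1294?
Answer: -1519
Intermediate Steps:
(15*5)*(-3) - 1*1294 = 75*(-3) - 1294 = -225 - 1294 = -1519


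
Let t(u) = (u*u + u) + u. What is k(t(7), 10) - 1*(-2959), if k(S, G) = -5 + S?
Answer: 3017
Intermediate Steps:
t(u) = u² + 2*u (t(u) = (u² + u) + u = (u + u²) + u = u² + 2*u)
k(t(7), 10) - 1*(-2959) = (-5 + 7*(2 + 7)) - 1*(-2959) = (-5 + 7*9) + 2959 = (-5 + 63) + 2959 = 58 + 2959 = 3017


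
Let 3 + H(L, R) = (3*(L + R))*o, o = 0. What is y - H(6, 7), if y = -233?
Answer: -230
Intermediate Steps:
H(L, R) = -3 (H(L, R) = -3 + (3*(L + R))*0 = -3 + (3*L + 3*R)*0 = -3 + 0 = -3)
y - H(6, 7) = -233 - 1*(-3) = -233 + 3 = -230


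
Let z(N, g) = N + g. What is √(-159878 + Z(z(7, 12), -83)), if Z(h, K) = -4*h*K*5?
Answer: I*√128338 ≈ 358.24*I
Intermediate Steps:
Z(h, K) = -20*K*h (Z(h, K) = -4*K*h*5 = -20*K*h)
√(-159878 + Z(z(7, 12), -83)) = √(-159878 - 20*(-83)*(7 + 12)) = √(-159878 - 20*(-83)*19) = √(-159878 + 31540) = √(-128338) = I*√128338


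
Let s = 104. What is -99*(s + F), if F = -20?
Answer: -8316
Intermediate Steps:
-99*(s + F) = -99*(104 - 20) = -99*84 = -8316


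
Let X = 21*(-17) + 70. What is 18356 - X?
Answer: 18643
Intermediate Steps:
X = -287 (X = -357 + 70 = -287)
18356 - X = 18356 - 1*(-287) = 18356 + 287 = 18643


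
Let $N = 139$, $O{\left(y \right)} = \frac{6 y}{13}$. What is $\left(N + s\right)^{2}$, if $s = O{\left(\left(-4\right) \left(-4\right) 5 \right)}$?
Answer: $\frac{5230369}{169} \approx 30949.0$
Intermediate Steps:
$O{\left(y \right)} = \frac{6 y}{13}$ ($O{\left(y \right)} = 6 y \frac{1}{13} = \frac{6 y}{13}$)
$s = \frac{480}{13}$ ($s = \frac{6 \left(-4\right) \left(-4\right) 5}{13} = \frac{6 \cdot 16 \cdot 5}{13} = \frac{6}{13} \cdot 80 = \frac{480}{13} \approx 36.923$)
$\left(N + s\right)^{2} = \left(139 + \frac{480}{13}\right)^{2} = \left(\frac{2287}{13}\right)^{2} = \frac{5230369}{169}$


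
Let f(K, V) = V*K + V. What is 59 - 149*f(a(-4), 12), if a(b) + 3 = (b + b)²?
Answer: -110797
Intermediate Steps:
a(b) = -3 + 4*b² (a(b) = -3 + (b + b)² = -3 + (2*b)² = -3 + 4*b²)
f(K, V) = V + K*V (f(K, V) = K*V + V = V + K*V)
59 - 149*f(a(-4), 12) = 59 - 1788*(1 + (-3 + 4*(-4)²)) = 59 - 1788*(1 + (-3 + 4*16)) = 59 - 1788*(1 + (-3 + 64)) = 59 - 1788*(1 + 61) = 59 - 1788*62 = 59 - 149*744 = 59 - 110856 = -110797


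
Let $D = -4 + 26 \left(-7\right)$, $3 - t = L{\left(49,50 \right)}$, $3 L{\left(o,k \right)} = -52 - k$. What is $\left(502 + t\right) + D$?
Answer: $353$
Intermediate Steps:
$L{\left(o,k \right)} = - \frac{52}{3} - \frac{k}{3}$ ($L{\left(o,k \right)} = \frac{-52 - k}{3} = - \frac{52}{3} - \frac{k}{3}$)
$t = 37$ ($t = 3 - \left(- \frac{52}{3} - \frac{50}{3}\right) = 3 - -34 = 3 + 34 = 37$)
$D = -186$ ($D = -4 - 182 = -186$)
$\left(502 + t\right) + D = \left(502 + 37\right) - 186 = 539 - 186 = 353$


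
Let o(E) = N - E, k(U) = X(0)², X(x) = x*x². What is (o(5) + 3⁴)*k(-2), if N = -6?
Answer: 0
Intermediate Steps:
X(x) = x³
k(U) = 0 (k(U) = (0³)² = 0² = 0)
o(E) = -6 - E
(o(5) + 3⁴)*k(-2) = ((-6 - 1*5) + 3⁴)*0 = ((-6 - 5) + 81)*0 = (-11 + 81)*0 = 70*0 = 0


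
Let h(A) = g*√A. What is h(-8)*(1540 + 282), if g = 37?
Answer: 134828*I*√2 ≈ 1.9068e+5*I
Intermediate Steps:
h(A) = 37*√A
h(-8)*(1540 + 282) = (37*√(-8))*(1540 + 282) = (37*(2*I*√2))*1822 = (74*I*√2)*1822 = 134828*I*√2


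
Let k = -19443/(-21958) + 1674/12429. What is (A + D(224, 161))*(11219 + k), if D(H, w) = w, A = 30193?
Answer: 5163759776725341/15161999 ≈ 3.4057e+8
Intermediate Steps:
k = 30934971/30323998 (k = -19443*(-1/21958) + 1674*(1/12429) = 19443/21958 + 186/1381 = 30934971/30323998 ≈ 1.0201)
(A + D(224, 161))*(11219 + k) = (30193 + 161)*(11219 + 30934971/30323998) = 30354*(340235868533/30323998) = 5163759776725341/15161999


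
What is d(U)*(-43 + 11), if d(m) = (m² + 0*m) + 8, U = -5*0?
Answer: -256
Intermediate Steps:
U = 0
d(m) = 8 + m² (d(m) = (m² + 0) + 8 = m² + 8 = 8 + m²)
d(U)*(-43 + 11) = (8 + 0²)*(-43 + 11) = (8 + 0)*(-32) = 8*(-32) = -256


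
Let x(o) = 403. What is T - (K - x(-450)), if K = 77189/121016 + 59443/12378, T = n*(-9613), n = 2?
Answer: -2014557087931/106995432 ≈ -18828.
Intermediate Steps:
T = -19226 (T = 2*(-9613) = -19226)
K = 582071395/106995432 (K = 77189*(1/121016) + 59443*(1/12378) = 11027/17288 + 59443/12378 = 582071395/106995432 ≈ 5.4402)
T - (K - x(-450)) = -19226 - (582071395/106995432 - 1*403) = -19226 - (582071395/106995432 - 403) = -19226 - 1*(-42537087701/106995432) = -19226 + 42537087701/106995432 = -2014557087931/106995432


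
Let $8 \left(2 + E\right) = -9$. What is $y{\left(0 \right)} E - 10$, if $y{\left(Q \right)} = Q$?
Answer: $-10$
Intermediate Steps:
$E = - \frac{25}{8}$ ($E = -2 + \frac{1}{8} \left(-9\right) = -2 - \frac{9}{8} = - \frac{25}{8} \approx -3.125$)
$y{\left(0 \right)} E - 10 = 0 \left(- \frac{25}{8}\right) - 10 = 0 - 10 = -10$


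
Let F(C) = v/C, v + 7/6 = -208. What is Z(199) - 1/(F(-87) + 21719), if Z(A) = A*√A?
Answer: -522/11338573 + 199*√199 ≈ 2807.2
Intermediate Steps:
v = -1255/6 (v = -7/6 - 208 = -1255/6 ≈ -209.17)
F(C) = -1255/(6*C)
Z(A) = A^(3/2)
Z(199) - 1/(F(-87) + 21719) = 199^(3/2) - 1/(-1255/6/(-87) + 21719) = 199*√199 - 1/(-1255/6*(-1/87) + 21719) = 199*√199 - 1/(1255/522 + 21719) = 199*√199 - 1/11338573/522 = 199*√199 - 1*522/11338573 = 199*√199 - 522/11338573 = -522/11338573 + 199*√199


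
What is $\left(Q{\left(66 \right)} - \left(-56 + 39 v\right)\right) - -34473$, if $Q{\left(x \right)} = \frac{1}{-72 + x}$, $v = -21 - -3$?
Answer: $\frac{211385}{6} \approx 35231.0$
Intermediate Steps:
$v = -18$ ($v = -21 + 3 = -18$)
$\left(Q{\left(66 \right)} - \left(-56 + 39 v\right)\right) - -34473 = \left(\frac{1}{-72 + 66} + \left(\left(-39\right) \left(-18\right) + 56\right)\right) - -34473 = \left(\frac{1}{-6} + \left(702 + 56\right)\right) + 34473 = \left(- \frac{1}{6} + 758\right) + 34473 = \frac{4547}{6} + 34473 = \frac{211385}{6}$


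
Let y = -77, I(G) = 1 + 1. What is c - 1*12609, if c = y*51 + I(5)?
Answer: -16534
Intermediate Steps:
I(G) = 2
c = -3925 (c = -77*51 + 2 = -3927 + 2 = -3925)
c - 1*12609 = -3925 - 1*12609 = -3925 - 12609 = -16534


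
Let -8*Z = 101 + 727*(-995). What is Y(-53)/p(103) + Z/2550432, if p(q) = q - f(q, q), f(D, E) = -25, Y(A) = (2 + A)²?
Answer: 69221311/3400576 ≈ 20.356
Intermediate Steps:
Z = 90408 (Z = -(101 + 727*(-995))/8 = -(101 - 723365)/8 = -⅛*(-723264) = 90408)
p(q) = 25 + q (p(q) = q - 1*(-25) = q + 25 = 25 + q)
Y(-53)/p(103) + Z/2550432 = (2 - 53)²/(25 + 103) + 90408/2550432 = (-51)²/128 + 90408*(1/2550432) = 2601*(1/128) + 3767/106268 = 2601/128 + 3767/106268 = 69221311/3400576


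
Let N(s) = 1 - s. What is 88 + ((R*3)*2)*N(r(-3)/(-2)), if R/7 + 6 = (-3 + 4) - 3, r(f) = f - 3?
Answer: 760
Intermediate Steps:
r(f) = -3 + f
R = -56 (R = -42 + 7*((-3 + 4) - 3) = -42 + 7*(1 - 3) = -42 + 7*(-2) = -42 - 14 = -56)
88 + ((R*3)*2)*N(r(-3)/(-2)) = 88 + (-56*3*2)*(1 - (-3 - 3)/(-2)) = 88 + (-168*2)*(1 - (-6)*(-1)/2) = 88 - 336*(1 - 1*3) = 88 - 336*(1 - 3) = 88 - 336*(-2) = 88 + 672 = 760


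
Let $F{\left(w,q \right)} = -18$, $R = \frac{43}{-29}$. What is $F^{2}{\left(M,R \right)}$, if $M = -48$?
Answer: $324$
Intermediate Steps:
$R = - \frac{43}{29}$ ($R = 43 \left(- \frac{1}{29}\right) = - \frac{43}{29} \approx -1.4828$)
$F^{2}{\left(M,R \right)} = \left(-18\right)^{2} = 324$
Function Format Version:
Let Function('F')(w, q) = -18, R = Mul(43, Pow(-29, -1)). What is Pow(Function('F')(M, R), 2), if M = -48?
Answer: 324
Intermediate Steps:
R = Rational(-43, 29) (R = Mul(43, Rational(-1, 29)) = Rational(-43, 29) ≈ -1.4828)
Pow(Function('F')(M, R), 2) = Pow(-18, 2) = 324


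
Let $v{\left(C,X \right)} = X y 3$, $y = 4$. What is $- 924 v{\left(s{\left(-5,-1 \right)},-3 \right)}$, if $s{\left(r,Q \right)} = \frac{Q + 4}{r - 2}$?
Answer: $33264$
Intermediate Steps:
$s{\left(r,Q \right)} = \frac{4 + Q}{-2 + r}$
$v{\left(C,X \right)} = 12 X$ ($v{\left(C,X \right)} = X 4 \cdot 3 = 4 X 3 = 12 X$)
$- 924 v{\left(s{\left(-5,-1 \right)},-3 \right)} = - 924 \cdot 12 \left(-3\right) = \left(-924\right) \left(-36\right) = 33264$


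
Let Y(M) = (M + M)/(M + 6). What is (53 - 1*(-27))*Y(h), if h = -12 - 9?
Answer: 224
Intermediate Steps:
h = -21
Y(M) = 2*M/(6 + M) (Y(M) = (2*M)/(6 + M) = 2*M/(6 + M))
(53 - 1*(-27))*Y(h) = (53 - 1*(-27))*(2*(-21)/(6 - 21)) = (53 + 27)*(2*(-21)/(-15)) = 80*(2*(-21)*(-1/15)) = 80*(14/5) = 224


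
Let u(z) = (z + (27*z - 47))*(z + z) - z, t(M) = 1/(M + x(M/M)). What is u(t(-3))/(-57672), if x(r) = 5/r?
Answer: 67/115344 ≈ 0.00058087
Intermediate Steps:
t(M) = 1/(5 + M) (t(M) = 1/(M + 5/((M/M))) = 1/(M + 5/1) = 1/(M + 5*1) = 1/(M + 5) = 1/(5 + M))
u(z) = -z + 2*z*(-47 + 28*z) (u(z) = (z + (-47 + 27*z))*(2*z) - z = (-47 + 28*z)*(2*z) - z = 2*z*(-47 + 28*z) - z = -z + 2*z*(-47 + 28*z))
u(t(-3))/(-57672) = ((-95 + 56/(5 - 3))/(5 - 3))/(-57672) = ((-95 + 56/2)/2)*(-1/57672) = ((-95 + 56*(½))/2)*(-1/57672) = ((-95 + 28)/2)*(-1/57672) = ((½)*(-67))*(-1/57672) = -67/2*(-1/57672) = 67/115344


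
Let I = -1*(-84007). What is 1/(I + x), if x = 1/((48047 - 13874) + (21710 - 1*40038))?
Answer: 15845/1331090916 ≈ 1.1904e-5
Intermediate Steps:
I = 84007
x = 1/15845 (x = 1/(34173 + (21710 - 40038)) = 1/(34173 - 18328) = 1/15845 ≈ 6.3111e-5)
1/(I + x) = 1/(84007 + 1/15845) = 1/(1331090916/15845) = 15845/1331090916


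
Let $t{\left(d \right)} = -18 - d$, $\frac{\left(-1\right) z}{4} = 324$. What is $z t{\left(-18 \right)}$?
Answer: $0$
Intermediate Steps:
$z = -1296$ ($z = \left(-4\right) 324 = -1296$)
$z t{\left(-18 \right)} = - 1296 \left(-18 - -18\right) = - 1296 \left(-18 + 18\right) = \left(-1296\right) 0 = 0$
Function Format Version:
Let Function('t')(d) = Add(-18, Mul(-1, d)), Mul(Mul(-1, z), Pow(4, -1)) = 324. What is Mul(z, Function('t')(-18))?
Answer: 0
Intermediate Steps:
z = -1296 (z = Mul(-4, 324) = -1296)
Mul(z, Function('t')(-18)) = Mul(-1296, Add(-18, Mul(-1, -18))) = Mul(-1296, Add(-18, 18)) = Mul(-1296, 0) = 0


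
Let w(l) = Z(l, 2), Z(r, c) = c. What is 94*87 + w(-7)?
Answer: 8180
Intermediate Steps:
w(l) = 2
94*87 + w(-7) = 94*87 + 2 = 8178 + 2 = 8180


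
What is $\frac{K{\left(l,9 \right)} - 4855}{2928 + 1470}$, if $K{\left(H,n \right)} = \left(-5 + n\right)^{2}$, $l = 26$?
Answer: $- \frac{1613}{1466} \approx -1.1003$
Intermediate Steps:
$\frac{K{\left(l,9 \right)} - 4855}{2928 + 1470} = \frac{\left(-5 + 9\right)^{2} - 4855}{2928 + 1470} = \frac{4^{2} - 4855}{4398} = \left(16 - 4855\right) \frac{1}{4398} = \left(-4839\right) \frac{1}{4398} = - \frac{1613}{1466}$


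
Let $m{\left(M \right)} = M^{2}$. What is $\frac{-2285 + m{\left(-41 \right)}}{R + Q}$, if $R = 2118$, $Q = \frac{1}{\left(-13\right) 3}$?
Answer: $- \frac{23556}{82601} \approx -0.28518$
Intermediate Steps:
$Q = - \frac{1}{39}$ ($Q = \frac{1}{-39} = - \frac{1}{39} \approx -0.025641$)
$\frac{-2285 + m{\left(-41 \right)}}{R + Q} = \frac{-2285 + \left(-41\right)^{2}}{2118 - \frac{1}{39}} = \frac{-2285 + 1681}{\frac{82601}{39}} = \left(-604\right) \frac{39}{82601} = - \frac{23556}{82601}$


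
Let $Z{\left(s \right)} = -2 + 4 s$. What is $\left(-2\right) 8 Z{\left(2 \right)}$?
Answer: $-96$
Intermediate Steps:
$\left(-2\right) 8 Z{\left(2 \right)} = \left(-2\right) 8 \left(-2 + 4 \cdot 2\right) = - 16 \left(-2 + 8\right) = \left(-16\right) 6 = -96$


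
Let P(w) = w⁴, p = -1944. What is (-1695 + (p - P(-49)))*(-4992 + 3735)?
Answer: 7250929080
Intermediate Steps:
(-1695 + (p - P(-49)))*(-4992 + 3735) = (-1695 + (-1944 - 1*(-49)⁴))*(-4992 + 3735) = (-1695 + (-1944 - 1*5764801))*(-1257) = (-1695 + (-1944 - 5764801))*(-1257) = (-1695 - 5766745)*(-1257) = -5768440*(-1257) = 7250929080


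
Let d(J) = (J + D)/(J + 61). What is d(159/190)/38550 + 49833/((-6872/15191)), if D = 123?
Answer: -1843383680918417/16733835400 ≈ -1.1016e+5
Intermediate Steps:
d(J) = (123 + J)/(61 + J) (d(J) = (J + 123)/(J + 61) = (123 + J)/(61 + J))
d(159/190)/38550 + 49833/((-6872/15191)) = ((123 + 159/190)/(61 + 159/190))/38550 + 49833/((-6872/15191)) = ((123 + 159*(1/190))/(61 + 159*(1/190)))*(1/38550) + 49833/((-6872*1/15191)) = ((123 + 159/190)/(61 + 159/190))*(1/38550) + 49833/(-6872/15191) = ((23529/190)/(11749/190))*(1/38550) + 49833*(-15191/6872) = ((190/11749)*(23529/190))*(1/38550) - 757013103/6872 = (759/379)*(1/38550) - 757013103/6872 = 253/4870150 - 757013103/6872 = -1843383680918417/16733835400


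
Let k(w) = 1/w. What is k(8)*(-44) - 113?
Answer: -237/2 ≈ -118.50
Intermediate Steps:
k(w) = 1/w
k(8)*(-44) - 113 = -44/8 - 113 = (⅛)*(-44) - 113 = -11/2 - 113 = -237/2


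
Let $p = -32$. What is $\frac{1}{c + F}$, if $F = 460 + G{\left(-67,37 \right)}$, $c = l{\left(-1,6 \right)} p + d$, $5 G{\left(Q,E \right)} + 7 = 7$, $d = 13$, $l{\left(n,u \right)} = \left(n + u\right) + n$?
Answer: $\frac{1}{345} \approx 0.0028986$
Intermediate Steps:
$l{\left(n,u \right)} = u + 2 n$
$G{\left(Q,E \right)} = 0$ ($G{\left(Q,E \right)} = - \frac{7}{5} + \frac{1}{5} \cdot 7 = - \frac{7}{5} + \frac{7}{5} = 0$)
$c = -115$ ($c = \left(6 + 2 \left(-1\right)\right) \left(-32\right) + 13 = \left(6 - 2\right) \left(-32\right) + 13 = 4 \left(-32\right) + 13 = -128 + 13 = -115$)
$F = 460$ ($F = 460 + 0 = 460$)
$\frac{1}{c + F} = \frac{1}{-115 + 460} = \frac{1}{345}$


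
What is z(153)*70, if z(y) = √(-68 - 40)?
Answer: 420*I*√3 ≈ 727.46*I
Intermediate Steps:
z(y) = 6*I*√3 (z(y) = √(-108) = 6*I*√3)
z(153)*70 = (6*I*√3)*70 = 420*I*√3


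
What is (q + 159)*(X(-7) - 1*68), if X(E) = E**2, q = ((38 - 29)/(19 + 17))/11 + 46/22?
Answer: -134691/44 ≈ -3061.2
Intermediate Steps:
q = 93/44 (q = (9/36)*(1/11) + 46*(1/22) = (9*(1/36))*(1/11) + 23/11 = (1/4)*(1/11) + 23/11 = 1/44 + 23/11 = 93/44 ≈ 2.1136)
(q + 159)*(X(-7) - 1*68) = (93/44 + 159)*((-7)**2 - 1*68) = 7089*(49 - 68)/44 = (7089/44)*(-19) = -134691/44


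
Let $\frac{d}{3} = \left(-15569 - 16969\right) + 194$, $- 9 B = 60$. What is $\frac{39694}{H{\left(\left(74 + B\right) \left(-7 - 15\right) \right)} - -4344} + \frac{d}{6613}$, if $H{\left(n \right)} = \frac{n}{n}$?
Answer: $- \frac{159107618}{28733485} \approx -5.5374$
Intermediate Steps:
$B = - \frac{20}{3}$ ($B = \left(- \frac{1}{9}\right) 60 = - \frac{20}{3} \approx -6.6667$)
$d = -97032$ ($d = 3 \left(\left(-15569 - 16969\right) + 194\right) = 3 \left(-32538 + 194\right) = 3 \left(-32344\right) = -97032$)
$H{\left(n \right)} = 1$
$\frac{39694}{H{\left(\left(74 + B\right) \left(-7 - 15\right) \right)} - -4344} + \frac{d}{6613} = \frac{39694}{1 - -4344} - \frac{97032}{6613} = \frac{39694}{1 + 4344} - \frac{97032}{6613} = \frac{39694}{4345} - \frac{97032}{6613} = - \frac{159107618}{28733485}$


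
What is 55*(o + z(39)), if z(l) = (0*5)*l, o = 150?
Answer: 8250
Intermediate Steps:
z(l) = 0 (z(l) = 0*l = 0)
55*(o + z(39)) = 55*(150 + 0) = 55*150 = 8250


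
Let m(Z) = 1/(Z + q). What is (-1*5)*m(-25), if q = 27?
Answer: -5/2 ≈ -2.5000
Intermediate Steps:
m(Z) = 1/(27 + Z) (m(Z) = 1/(Z + 27) = 1/(27 + Z))
(-1*5)*m(-25) = (-1*5)/(27 - 25) = -5/2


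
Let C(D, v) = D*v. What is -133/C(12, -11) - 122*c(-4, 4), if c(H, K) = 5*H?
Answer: 322213/132 ≈ 2441.0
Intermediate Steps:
-133/C(12, -11) - 122*c(-4, 4) = -133/(12*(-11)) - 610*(-4) = -133/(-132) - 122*(-20) = -133*(-1/132) + 2440 = 133/132 + 2440 = 322213/132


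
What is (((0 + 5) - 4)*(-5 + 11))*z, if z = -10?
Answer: -60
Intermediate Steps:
(((0 + 5) - 4)*(-5 + 11))*z = (((0 + 5) - 4)*(-5 + 11))*(-10) = ((5 - 4)*6)*(-10) = (1*6)*(-10) = 6*(-10) = -60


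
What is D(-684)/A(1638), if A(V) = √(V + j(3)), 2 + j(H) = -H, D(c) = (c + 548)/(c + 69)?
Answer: 136*√1633/1004295 ≈ 0.0054723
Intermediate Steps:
D(c) = (548 + c)/(69 + c)
j(H) = -2 - H
A(V) = √(-5 + V) (A(V) = √(V + (-2 - 1*3)) = √(V + (-2 - 3)) = √(V - 5) = √(-5 + V))
D(-684)/A(1638) = ((548 - 684)/(69 - 684))/(√(-5 + 1638)) = (-136/(-615))/(√1633) = (-1/615*(-136))*(√1633/1633) = 136*(√1633/1633)/615 = 136*√1633/1004295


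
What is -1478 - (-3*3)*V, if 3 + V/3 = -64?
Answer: -3287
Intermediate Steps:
V = -201 (V = -9 + 3*(-64) = -9 - 192 = -201)
-1478 - (-3*3)*V = -1478 - (-3*3)*(-201) = -1478 - (-9)*(-201) = -1478 - 1*1809 = -1478 - 1809 = -3287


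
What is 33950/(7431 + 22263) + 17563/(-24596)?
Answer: 1722629/4012932 ≈ 0.42927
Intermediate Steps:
33950/(7431 + 22263) + 17563/(-24596) = 33950/29694 + 17563*(-1/24596) = 33950*(1/29694) - 1351/1892 = 2425/2121 - 1351/1892 = 1722629/4012932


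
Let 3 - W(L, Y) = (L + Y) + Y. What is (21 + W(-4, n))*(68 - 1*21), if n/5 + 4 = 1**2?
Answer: 2726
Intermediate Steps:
n = -15 (n = -20 + 5*1**2 = -20 + 5*1 = -20 + 5 = -15)
W(L, Y) = 3 - L - 2*Y (W(L, Y) = 3 - ((L + Y) + Y) = 3 - (L + 2*Y) = 3 + (-L - 2*Y) = 3 - L - 2*Y)
(21 + W(-4, n))*(68 - 1*21) = (21 + (3 - 1*(-4) - 2*(-15)))*(68 - 1*21) = (21 + (3 + 4 + 30))*(68 - 21) = (21 + 37)*47 = 58*47 = 2726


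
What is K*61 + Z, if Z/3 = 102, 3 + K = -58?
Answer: -3415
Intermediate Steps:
K = -61 (K = -3 - 58 = -61)
Z = 306 (Z = 3*102 = 306)
K*61 + Z = -61*61 + 306 = -3721 + 306 = -3415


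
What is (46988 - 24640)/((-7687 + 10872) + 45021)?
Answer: 11174/24103 ≈ 0.46359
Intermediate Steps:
(46988 - 24640)/((-7687 + 10872) + 45021) = 22348/(3185 + 45021) = 22348/48206 = 22348*(1/48206) = 11174/24103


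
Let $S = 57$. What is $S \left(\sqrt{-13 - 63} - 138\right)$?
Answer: $-7866 + 114 i \sqrt{19} \approx -7866.0 + 496.91 i$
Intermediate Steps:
$S \left(\sqrt{-13 - 63} - 138\right) = 57 \left(\sqrt{-13 - 63} - 138\right) = 57 \left(\sqrt{-76} - 138\right) = 57 \left(2 i \sqrt{19} - 138\right) = 57 \left(-138 + 2 i \sqrt{19}\right) = -7866 + 114 i \sqrt{19}$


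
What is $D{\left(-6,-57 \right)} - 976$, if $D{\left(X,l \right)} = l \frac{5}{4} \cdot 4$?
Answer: $-1261$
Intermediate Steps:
$D{\left(X,l \right)} = 5 l$ ($D{\left(X,l \right)} = l 5 \cdot \frac{1}{4} \cdot 4 = l \frac{5}{4} \cdot 4 = \frac{5 l}{4} \cdot 4 = 5 l$)
$D{\left(-6,-57 \right)} - 976 = 5 \left(-57\right) - 976 = -285 - 976 = -1261$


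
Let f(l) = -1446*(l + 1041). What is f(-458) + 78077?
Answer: -764941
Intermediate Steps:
f(l) = -1505286 - 1446*l (f(l) = -1446*(1041 + l) = -1505286 - 1446*l)
f(-458) + 78077 = (-1505286 - 1446*(-458)) + 78077 = (-1505286 + 662268) + 78077 = -843018 + 78077 = -764941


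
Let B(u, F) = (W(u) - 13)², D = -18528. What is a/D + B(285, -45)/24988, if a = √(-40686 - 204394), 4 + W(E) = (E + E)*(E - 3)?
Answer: 25831882729/24988 - I*√61270/9264 ≈ 1.0338e+6 - 0.026719*I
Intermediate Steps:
W(E) = -4 + 2*E*(-3 + E) (W(E) = -4 + (E + E)*(E - 3) = -4 + (2*E)*(-3 + E) = -4 + 2*E*(-3 + E))
a = 2*I*√61270 (a = √(-245080) = 2*I*√61270 ≈ 495.06*I)
B(u, F) = (-17 - 6*u + 2*u²)² (B(u, F) = ((-4 - 6*u + 2*u²) - 13)² = (-17 - 6*u + 2*u²)²)
a/D + B(285, -45)/24988 = (2*I*√61270)/(-18528) + (17 - 2*285² + 6*285)²/24988 = (2*I*√61270)*(-1/18528) + (17 - 2*81225 + 1710)²*(1/24988) = -I*√61270/9264 + (17 - 162450 + 1710)²*(1/24988) = -I*√61270/9264 + (-160723)²*(1/24988) = -I*√61270/9264 + 25831882729*(1/24988) = -I*√61270/9264 + 25831882729/24988 = 25831882729/24988 - I*√61270/9264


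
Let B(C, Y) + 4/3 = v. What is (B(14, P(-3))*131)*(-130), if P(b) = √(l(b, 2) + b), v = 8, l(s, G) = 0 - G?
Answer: -340600/3 ≈ -1.1353e+5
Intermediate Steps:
l(s, G) = -G
P(b) = √(-2 + b) (P(b) = √(-1*2 + b) = √(-2 + b))
B(C, Y) = 20/3 (B(C, Y) = -4/3 + 8 = 20/3)
(B(14, P(-3))*131)*(-130) = ((20/3)*131)*(-130) = (2620/3)*(-130) = -340600/3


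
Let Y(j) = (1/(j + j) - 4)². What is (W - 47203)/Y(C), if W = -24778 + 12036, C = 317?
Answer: -4819050484/1285245 ≈ -3749.5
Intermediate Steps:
W = -12742
Y(j) = (-4 + 1/(2*j))² (Y(j) = (1/(2*j) - 4)² = (-4 + 1/(2*j))²)
(W - 47203)/Y(C) = (-12742 - 47203)/(((¼)*(-1 + 8*317)²/317²)) = -59945*401956/(-1 + 2536)² = -59945/((¼)*(1/100489)*2535²) = -59945/((¼)*(1/100489)*6426225) = -59945/6426225/401956 = -59945*401956/6426225 = -4819050484/1285245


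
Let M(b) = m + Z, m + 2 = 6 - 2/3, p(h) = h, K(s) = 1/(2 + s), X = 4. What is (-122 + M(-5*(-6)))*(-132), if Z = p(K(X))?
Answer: 15642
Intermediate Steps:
Z = ⅙ (Z = 1/(2 + 4) = 1/6 = ⅙ ≈ 0.16667)
m = 10/3 (m = -2 + (6 - 2/3) = -2 + (6 - 2*⅓) = -2 + (6 - ⅔) = -2 + 16/3 = 10/3 ≈ 3.3333)
M(b) = 7/2 (M(b) = 10/3 + ⅙ = 7/2)
(-122 + M(-5*(-6)))*(-132) = (-122 + 7/2)*(-132) = -237/2*(-132) = 15642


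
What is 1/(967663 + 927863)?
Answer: 1/1895526 ≈ 5.2756e-7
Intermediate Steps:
1/(967663 + 927863) = 1/1895526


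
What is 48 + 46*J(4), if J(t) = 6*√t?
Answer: 600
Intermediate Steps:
48 + 46*J(4) = 48 + 46*(6*√4) = 48 + 46*(6*2) = 48 + 46*12 = 48 + 552 = 600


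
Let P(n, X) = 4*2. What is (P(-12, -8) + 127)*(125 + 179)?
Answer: 41040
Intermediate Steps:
P(n, X) = 8
(P(-12, -8) + 127)*(125 + 179) = (8 + 127)*(125 + 179) = 135*304 = 41040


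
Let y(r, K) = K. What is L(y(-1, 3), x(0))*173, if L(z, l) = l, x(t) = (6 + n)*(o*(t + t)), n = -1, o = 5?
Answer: 0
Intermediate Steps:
x(t) = 50*t (x(t) = (6 - 1)*(5*(t + t)) = 5*(5*(2*t)) = 5*(10*t) = 50*t)
L(y(-1, 3), x(0))*173 = (50*0)*173 = 0*173 = 0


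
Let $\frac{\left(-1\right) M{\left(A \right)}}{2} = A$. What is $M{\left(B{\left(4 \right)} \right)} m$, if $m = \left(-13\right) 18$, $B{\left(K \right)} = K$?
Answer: $1872$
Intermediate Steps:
$M{\left(A \right)} = - 2 A$
$m = -234$
$M{\left(B{\left(4 \right)} \right)} m = \left(-2\right) 4 \left(-234\right) = \left(-8\right) \left(-234\right) = 1872$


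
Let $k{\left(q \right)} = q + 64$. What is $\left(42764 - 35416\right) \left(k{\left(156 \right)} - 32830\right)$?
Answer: $-239618280$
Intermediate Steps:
$k{\left(q \right)} = 64 + q$
$\left(42764 - 35416\right) \left(k{\left(156 \right)} - 32830\right) = \left(42764 - 35416\right) \left(\left(64 + 156\right) - 32830\right) = 7348 \left(220 - 32830\right) = 7348 \left(-32610\right) = -239618280$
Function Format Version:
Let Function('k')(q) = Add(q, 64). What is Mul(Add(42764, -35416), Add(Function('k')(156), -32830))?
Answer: -239618280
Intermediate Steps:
Function('k')(q) = Add(64, q)
Mul(Add(42764, -35416), Add(Function('k')(156), -32830)) = Mul(Add(42764, -35416), Add(Add(64, 156), -32830)) = Mul(7348, Add(220, -32830)) = Mul(7348, -32610) = -239618280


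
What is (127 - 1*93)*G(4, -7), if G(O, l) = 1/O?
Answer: 17/2 ≈ 8.5000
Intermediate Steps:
(127 - 1*93)*G(4, -7) = (127 - 1*93)/4 = (127 - 93)*(¼) = 34*(¼) = 17/2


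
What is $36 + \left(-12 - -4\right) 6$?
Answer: $-12$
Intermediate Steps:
$36 + \left(-12 - -4\right) 6 = 36 + \left(-12 + 4\right) 6 = 36 - 48 = -12$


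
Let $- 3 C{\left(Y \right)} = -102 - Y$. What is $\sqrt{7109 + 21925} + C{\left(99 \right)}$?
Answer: $67 + 3 \sqrt{3226} \approx 237.39$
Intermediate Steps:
$C{\left(Y \right)} = 34 + \frac{Y}{3}$ ($C{\left(Y \right)} = - \frac{-102 - Y}{3} = 34 + \frac{Y}{3}$)
$\sqrt{7109 + 21925} + C{\left(99 \right)} = \sqrt{7109 + 21925} + \left(34 + \frac{1}{3} \cdot 99\right) = \sqrt{29034} + \left(34 + 33\right) = 3 \sqrt{3226} + 67 = 67 + 3 \sqrt{3226}$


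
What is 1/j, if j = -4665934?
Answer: -1/4665934 ≈ -2.1432e-7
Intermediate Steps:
1/j = 1/(-4665934) = -1/4665934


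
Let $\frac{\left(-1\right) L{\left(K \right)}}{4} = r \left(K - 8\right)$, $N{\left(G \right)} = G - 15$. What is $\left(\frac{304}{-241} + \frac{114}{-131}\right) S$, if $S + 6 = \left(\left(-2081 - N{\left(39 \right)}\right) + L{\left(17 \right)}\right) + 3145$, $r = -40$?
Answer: $- \frac{166495252}{31571} \approx -5273.7$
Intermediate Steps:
$N{\left(G \right)} = -15 + G$
$L{\left(K \right)} = -1280 + 160 K$ ($L{\left(K \right)} = - 4 \left(- 40 \left(K - 8\right)\right) = - 4 \left(- 40 \left(-8 + K\right)\right) = - 4 \left(320 - 40 K\right) = -1280 + 160 K$)
$S = 2474$ ($S = -6 + \left(\left(\left(-2081 - \left(-15 + 39\right)\right) + \left(-1280 + 160 \cdot 17\right)\right) + 3145\right) = -6 + \left(\left(\left(-2081 - 24\right) + \left(-1280 + 2720\right)\right) + 3145\right) = -6 + \left(\left(\left(-2081 - 24\right) + 1440\right) + 3145\right) = -6 + \left(\left(-2105 + 1440\right) + 3145\right) = -6 + \left(-665 + 3145\right) = -6 + 2480 = 2474$)
$\left(\frac{304}{-241} + \frac{114}{-131}\right) S = \left(\frac{304}{-241} + \frac{114}{-131}\right) 2474 = \left(304 \left(- \frac{1}{241}\right) + 114 \left(- \frac{1}{131}\right)\right) 2474 = \left(- \frac{304}{241} - \frac{114}{131}\right) 2474 = \left(- \frac{67298}{31571}\right) 2474 = - \frac{166495252}{31571}$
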